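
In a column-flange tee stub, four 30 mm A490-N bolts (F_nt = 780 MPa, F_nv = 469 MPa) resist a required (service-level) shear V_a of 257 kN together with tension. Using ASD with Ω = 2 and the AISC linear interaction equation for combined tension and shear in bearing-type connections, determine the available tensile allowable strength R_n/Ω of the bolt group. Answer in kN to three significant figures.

A_b = π·30²/4 = 706.9 mm²; f_rv = 257 × 1000 / (4 × 706.9) = 90.9 MPa.
F'_nt = 1.3 F_nt − (Ω F_nt / F_nv) f_rv = 1.3·780 − (2·780/469)·90.9 = 711.7 MPa, capped at F_nt → F'_nt = 711.7 MPa.
R_n = F'_nt · A_b · n = 711.7 × 706.9 × 4 / 1000 = 2012 kN.
Allowable strength R_n/Ω = 2012 / 2 = 1010 kN.

1010 kN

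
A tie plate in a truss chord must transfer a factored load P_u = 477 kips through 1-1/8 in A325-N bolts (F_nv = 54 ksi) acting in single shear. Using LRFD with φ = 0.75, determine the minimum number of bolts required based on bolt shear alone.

12 bolts

A_b = π·1.125²/4 = 0.994 in².
Per-bolt design strength φR_n = 0.75 × 54 × 0.994 × 1 = 40.26 kips.
n ≥ 477 / 40.26 = 11.85 → use 12 bolts.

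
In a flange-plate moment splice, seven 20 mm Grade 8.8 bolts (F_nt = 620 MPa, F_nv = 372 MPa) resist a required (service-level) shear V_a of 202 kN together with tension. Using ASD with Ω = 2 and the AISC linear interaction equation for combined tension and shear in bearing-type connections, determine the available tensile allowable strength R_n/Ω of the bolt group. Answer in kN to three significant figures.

A_b = π·20²/4 = 314.2 mm²; f_rv = 202 × 1000 / (7 × 314.2) = 91.86 MPa.
F'_nt = 1.3 F_nt − (Ω F_nt / F_nv) f_rv = 1.3·620 − (2·620/372)·91.86 = 499.8 MPa, capped at F_nt → F'_nt = 499.8 MPa.
R_n = F'_nt · A_b · n = 499.8 × 314.2 × 7 / 1000 = 1099 kN.
Allowable strength R_n/Ω = 1099 / 2 = 550 kN.

550 kN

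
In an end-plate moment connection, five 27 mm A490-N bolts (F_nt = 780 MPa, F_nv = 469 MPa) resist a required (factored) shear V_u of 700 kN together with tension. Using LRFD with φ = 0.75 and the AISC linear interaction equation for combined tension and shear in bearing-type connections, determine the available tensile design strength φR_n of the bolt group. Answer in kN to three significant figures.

1010 kN

A_b = π·27²/4 = 572.6 mm²; f_rv = 700 × 1000 / (5 × 572.6) = 244.5 MPa.
F'_nt = 1.3 F_nt − (F_nt / φF_nv) f_rv = 1.3·780 − (780/(0.75·469))·244.5 = 471.8 MPa, capped at F_nt → F'_nt = 471.8 MPa.
R_n = F'_nt · A_b · n = 471.8 × 572.6 × 5 / 1000 = 1351 kN.
Design strength φR_n = 0.75 × 1351 = 1010 kN.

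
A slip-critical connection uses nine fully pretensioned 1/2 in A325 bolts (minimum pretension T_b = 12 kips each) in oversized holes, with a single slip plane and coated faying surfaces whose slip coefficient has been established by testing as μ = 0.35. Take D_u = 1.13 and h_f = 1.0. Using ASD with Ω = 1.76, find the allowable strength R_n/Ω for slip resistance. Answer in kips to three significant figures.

24.3 kips

R_n = μ · D_u · h_f · T_b · n_s · n_b = 0.35 × 1.13 × 1.0 × 12 × 1 × 9 = 42.71 kips.
Allowable strength R_n/Ω = 42.71 / 1.76 = 24.3 kips.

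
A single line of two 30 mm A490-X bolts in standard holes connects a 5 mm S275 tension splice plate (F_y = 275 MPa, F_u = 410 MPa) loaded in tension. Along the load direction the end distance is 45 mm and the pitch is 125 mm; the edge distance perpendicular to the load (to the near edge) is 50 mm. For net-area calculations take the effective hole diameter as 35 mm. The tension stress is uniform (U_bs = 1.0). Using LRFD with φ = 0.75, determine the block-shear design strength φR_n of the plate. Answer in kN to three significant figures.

Shear plane L_v = 45 + 1·125 = 170 mm; A_gv = 170 × 5 = 850 mm².
A_nv = (170 − 1.5·35) × 5 = 587.5 mm².
A_nt = (50 − 0.5·35) × 5 = 162.5 mm².
0.6 F_u A_nv = 144.5 kN; 0.6 F_y A_gv = 140.2 kN → shear yielding governs the shear term.
R_n = 140.2 + 1.0 × 410 × 162.5 / 1000 = 206.9 kN.
Design strength φR_n = 0.75 × 206.9 = 155 kN.

155 kN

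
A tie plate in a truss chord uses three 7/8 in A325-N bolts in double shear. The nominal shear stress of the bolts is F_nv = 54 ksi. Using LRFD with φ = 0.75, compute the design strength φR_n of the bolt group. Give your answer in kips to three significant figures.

146 kips

A_b = π × 0.875² / 4 = 0.6013 in².
R_n = F_nv · A_b · n · n_s = 54 × 0.6013 × 3 × 2 = 194.8 kips.
Design strength φR_n = 0.75 × 194.8 = 146 kips.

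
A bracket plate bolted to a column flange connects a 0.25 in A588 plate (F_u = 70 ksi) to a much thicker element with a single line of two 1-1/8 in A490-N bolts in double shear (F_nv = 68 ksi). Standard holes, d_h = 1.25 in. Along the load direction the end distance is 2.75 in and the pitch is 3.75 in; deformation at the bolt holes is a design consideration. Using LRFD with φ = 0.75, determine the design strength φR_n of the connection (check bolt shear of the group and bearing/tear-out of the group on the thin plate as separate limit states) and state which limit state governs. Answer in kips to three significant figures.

Bolt shear: A_b = π·1.125²/4 = 0.994 in²; R_n = 68 × 0.994 × 2 × 2 = 270.4 kips → 0.75 × 270.4 = 203 kips.
Bearing (1.2 l_c t F_u ≤ 2.4 d t F_u): upper limit = 2.4·1.125·0.25·70 = 47.25 kips.
  Edge l_c = 2.75 − 1.25/2 = 2.125 → r_n = 44.62 kips; interior l_c = 3.75 − 1.25 = 2.5 → r_n = 47.25 kips.
  R_n,bearing = 1·44.62 + 1·47.25 = 91.88 kips → 0.75 × 91.88 = 68.9 kips.
Bearing governs: 68.9 kips.

68.9 kips (bearing governs)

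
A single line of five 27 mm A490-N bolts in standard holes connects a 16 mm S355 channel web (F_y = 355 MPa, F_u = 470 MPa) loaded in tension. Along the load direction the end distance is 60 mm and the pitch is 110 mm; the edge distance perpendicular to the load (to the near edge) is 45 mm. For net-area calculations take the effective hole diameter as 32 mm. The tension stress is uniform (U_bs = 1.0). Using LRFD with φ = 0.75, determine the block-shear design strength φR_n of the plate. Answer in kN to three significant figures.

Shear plane L_v = 60 + 4·110 = 500 mm; A_gv = 500 × 16 = 8000 mm².
A_nv = (500 − 4.5·32) × 16 = 5696 mm².
A_nt = (45 − 0.5·32) × 16 = 464 mm².
0.6 F_u A_nv = 1606 kN; 0.6 F_y A_gv = 1704 kN → shear rupture governs the shear term.
R_n = 1606 + 1.0 × 470 × 464 / 1000 = 1824 kN.
Design strength φR_n = 0.75 × 1824 = 1370 kN.

1370 kN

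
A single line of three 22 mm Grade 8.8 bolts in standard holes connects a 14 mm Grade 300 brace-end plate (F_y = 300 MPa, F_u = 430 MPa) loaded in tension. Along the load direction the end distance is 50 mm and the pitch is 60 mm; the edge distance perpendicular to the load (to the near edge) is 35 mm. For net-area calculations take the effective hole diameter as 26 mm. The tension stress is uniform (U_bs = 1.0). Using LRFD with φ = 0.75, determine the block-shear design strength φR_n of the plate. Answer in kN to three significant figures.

Shear plane L_v = 50 + 2·60 = 170 mm; A_gv = 170 × 14 = 2380 mm².
A_nv = (170 − 2.5·26) × 14 = 1470 mm².
A_nt = (35 − 0.5·26) × 14 = 308 mm².
0.6 F_u A_nv = 379.3 kN; 0.6 F_y A_gv = 428.4 kN → shear rupture governs the shear term.
R_n = 379.3 + 1.0 × 430 × 308 / 1000 = 511.7 kN.
Design strength φR_n = 0.75 × 511.7 = 384 kN.

384 kN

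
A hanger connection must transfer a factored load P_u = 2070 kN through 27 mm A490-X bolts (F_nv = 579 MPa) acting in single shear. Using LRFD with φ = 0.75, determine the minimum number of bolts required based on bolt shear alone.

9 bolts

A_b = π·27²/4 = 572.6 mm².
Per-bolt design strength φR_n = 0.75 × 579 × 572.6 × 1 / 1000 = 248.6 kN.
n ≥ 2070 / 248.6 = 8.326 → use 9 bolts.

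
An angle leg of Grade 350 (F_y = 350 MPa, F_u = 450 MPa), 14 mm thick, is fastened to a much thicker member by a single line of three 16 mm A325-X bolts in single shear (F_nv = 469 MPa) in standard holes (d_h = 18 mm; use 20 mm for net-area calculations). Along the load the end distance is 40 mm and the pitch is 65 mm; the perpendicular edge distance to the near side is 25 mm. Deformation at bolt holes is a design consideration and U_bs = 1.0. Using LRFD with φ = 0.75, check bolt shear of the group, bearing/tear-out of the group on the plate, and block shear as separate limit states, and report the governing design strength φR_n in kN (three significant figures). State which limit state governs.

212 kN (bolt shear governs)

Bolt shear: A_b = π·16²/4 = 201.1 mm²; R_n = 469 × 201.1 × 3 × 1 / 1000 = 282.9 kN → 0.75 × 282.9 = 212 kN.
Bearing: edge l_c = 31, r_n = 234.4 kN; interior l_c = 47, r_n = 241.9 kN; R_n = 234.4 + 2·241.9 = 718.2 kN → 539 kN.
Block shear: A_gv = 2380, A_nv = 1680, A_nt = 210 mm²; R_n = min(0.6F_uA_nv, 0.6F_yA_gv) + U_bs·F_u·A_nt = 548.1 kN → 411 kN.
Bolt shear governs: 212 kN.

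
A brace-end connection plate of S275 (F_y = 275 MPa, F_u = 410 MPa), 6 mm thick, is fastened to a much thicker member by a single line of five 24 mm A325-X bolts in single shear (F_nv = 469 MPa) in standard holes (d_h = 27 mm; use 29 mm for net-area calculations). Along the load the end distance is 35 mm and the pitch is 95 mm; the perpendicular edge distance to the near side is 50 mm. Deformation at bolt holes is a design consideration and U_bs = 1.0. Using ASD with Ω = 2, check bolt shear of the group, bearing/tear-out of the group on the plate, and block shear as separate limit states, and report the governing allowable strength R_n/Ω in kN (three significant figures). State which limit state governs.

249 kN (block shear governs)

Bolt shear: A_b = π·24²/4 = 452.4 mm²; R_n = 469 × 452.4 × 5 × 1 / 1000 = 1061 kN → 1061 / 2 = 530 kN.
Bearing: edge l_c = 21.5, r_n = 63.47 kN; interior l_c = 68, r_n = 141.7 kN; R_n = 63.47 + 4·141.7 = 630.3 kN → 315 kN.
Block shear: A_gv = 2490, A_nv = 1707, A_nt = 213 mm²; R_n = min(0.6F_uA_nv, 0.6F_yA_gv) + U_bs·F_u·A_nt = 498.2 kN → 249 kN.
Block shear governs: 249 kN.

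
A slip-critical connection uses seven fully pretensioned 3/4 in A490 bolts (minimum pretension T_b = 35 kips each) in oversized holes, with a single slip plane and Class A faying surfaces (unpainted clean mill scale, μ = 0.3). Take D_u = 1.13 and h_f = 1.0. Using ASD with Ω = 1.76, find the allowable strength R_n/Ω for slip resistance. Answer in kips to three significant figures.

47.2 kips

R_n = μ · D_u · h_f · T_b · n_s · n_b = 0.3 × 1.13 × 1.0 × 35 × 1 × 7 = 83.05 kips.
Allowable strength R_n/Ω = 83.05 / 1.76 = 47.2 kips.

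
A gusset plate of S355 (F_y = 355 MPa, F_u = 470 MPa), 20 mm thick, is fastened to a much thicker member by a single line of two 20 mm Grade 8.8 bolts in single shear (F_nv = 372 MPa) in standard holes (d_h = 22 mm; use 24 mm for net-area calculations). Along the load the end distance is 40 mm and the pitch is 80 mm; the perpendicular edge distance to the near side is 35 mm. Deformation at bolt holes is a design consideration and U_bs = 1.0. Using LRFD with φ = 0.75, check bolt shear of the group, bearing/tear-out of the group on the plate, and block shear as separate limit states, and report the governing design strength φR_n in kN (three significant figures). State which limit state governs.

Bolt shear: A_b = π·20²/4 = 314.2 mm²; R_n = 372 × 314.2 × 2 × 1 / 1000 = 233.7 kN → 0.75 × 233.7 = 175 kN.
Bearing: edge l_c = 29, r_n = 327.1 kN; interior l_c = 58, r_n = 451.2 kN; R_n = 327.1 + 1·451.2 = 778.3 kN → 584 kN.
Block shear: A_gv = 2400, A_nv = 1680, A_nt = 460 mm²; R_n = min(0.6F_uA_nv, 0.6F_yA_gv) + U_bs·F_u·A_nt = 690 kN → 517 kN.
Bolt shear governs: 175 kN.

175 kN (bolt shear governs)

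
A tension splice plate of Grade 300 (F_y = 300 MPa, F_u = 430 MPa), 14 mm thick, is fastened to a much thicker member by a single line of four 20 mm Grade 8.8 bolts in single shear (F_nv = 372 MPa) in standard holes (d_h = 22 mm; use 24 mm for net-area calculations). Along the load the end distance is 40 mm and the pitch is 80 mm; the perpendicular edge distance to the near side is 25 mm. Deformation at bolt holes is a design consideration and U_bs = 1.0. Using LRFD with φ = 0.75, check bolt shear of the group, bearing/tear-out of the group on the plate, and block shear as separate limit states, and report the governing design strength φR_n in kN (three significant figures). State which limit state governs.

351 kN (bolt shear governs)

Bolt shear: A_b = π·20²/4 = 314.2 mm²; R_n = 372 × 314.2 × 4 × 1 / 1000 = 467.5 kN → 0.75 × 467.5 = 351 kN.
Bearing: edge l_c = 29, r_n = 209.5 kN; interior l_c = 58, r_n = 289 kN; R_n = 209.5 + 3·289 = 1076 kN → 807 kN.
Block shear: A_gv = 3920, A_nv = 2744, A_nt = 182 mm²; R_n = min(0.6F_uA_nv, 0.6F_yA_gv) + U_bs·F_u·A_nt = 783.9 kN → 588 kN.
Bolt shear governs: 351 kN.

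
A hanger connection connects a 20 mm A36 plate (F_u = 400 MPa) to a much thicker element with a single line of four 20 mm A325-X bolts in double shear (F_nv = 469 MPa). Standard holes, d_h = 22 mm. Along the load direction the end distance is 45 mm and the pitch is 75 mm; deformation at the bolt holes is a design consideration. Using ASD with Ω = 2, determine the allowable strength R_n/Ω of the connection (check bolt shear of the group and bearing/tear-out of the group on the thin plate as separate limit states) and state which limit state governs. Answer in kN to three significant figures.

589 kN (bolt shear governs)

Bolt shear: A_b = π·20²/4 = 314.2 mm²; R_n = 469 × 314.2 × 4 × 2 / 1000 = 1179 kN → 1179 / 2 = 589 kN.
Bearing (1.2 l_c t F_u ≤ 2.4 d t F_u): upper limit = 2.4·20·20·400 / 1000 = 384 kN.
  Edge l_c = 45 − 22/2 = 34 → r_n = 326.4 kN; interior l_c = 75 − 22 = 53 → r_n = 384 kN.
  R_n,bearing = 1·326.4 + 3·384 = 1478 kN → 1478 / 2 = 739 kN.
Bolt shear governs: 589 kN.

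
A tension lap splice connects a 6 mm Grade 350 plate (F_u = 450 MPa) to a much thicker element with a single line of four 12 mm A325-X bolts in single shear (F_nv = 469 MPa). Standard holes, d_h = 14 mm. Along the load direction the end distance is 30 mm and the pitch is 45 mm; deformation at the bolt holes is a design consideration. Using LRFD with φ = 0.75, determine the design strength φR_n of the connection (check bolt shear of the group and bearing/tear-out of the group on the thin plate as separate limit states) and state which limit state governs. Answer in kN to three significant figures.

159 kN (bolt shear governs)

Bolt shear: A_b = π·12²/4 = 113.1 mm²; R_n = 469 × 113.1 × 4 × 1 / 1000 = 212.2 kN → 0.75 × 212.2 = 159 kN.
Bearing (1.2 l_c t F_u ≤ 2.4 d t F_u): upper limit = 2.4·12·6·450 / 1000 = 77.76 kN.
  Edge l_c = 30 − 14/2 = 23 → r_n = 74.52 kN; interior l_c = 45 − 14 = 31 → r_n = 77.76 kN.
  R_n,bearing = 1·74.52 + 3·77.76 = 307.8 kN → 0.75 × 307.8 = 231 kN.
Bolt shear governs: 159 kN.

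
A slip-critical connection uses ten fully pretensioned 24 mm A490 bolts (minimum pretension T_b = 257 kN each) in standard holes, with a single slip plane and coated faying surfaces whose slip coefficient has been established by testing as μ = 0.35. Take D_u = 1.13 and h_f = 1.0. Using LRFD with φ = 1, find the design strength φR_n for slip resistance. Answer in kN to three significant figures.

R_n = μ · D_u · h_f · T_b · n_s · n_b = 0.35 × 1.13 × 1.0 × 257 × 1 × 10 = 1016 kN.
Design strength φR_n = 1 × 1016 = 1020 kN.

1020 kN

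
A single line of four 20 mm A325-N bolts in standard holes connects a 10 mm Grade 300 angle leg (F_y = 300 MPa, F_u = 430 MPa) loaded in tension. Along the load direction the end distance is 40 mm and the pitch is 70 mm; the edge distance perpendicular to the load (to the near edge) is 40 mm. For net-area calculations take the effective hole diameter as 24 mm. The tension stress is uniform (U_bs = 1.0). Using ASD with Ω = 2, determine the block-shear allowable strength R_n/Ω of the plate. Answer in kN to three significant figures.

Shear plane L_v = 40 + 3·70 = 250 mm; A_gv = 250 × 10 = 2500 mm².
A_nv = (250 − 3.5·24) × 10 = 1660 mm².
A_nt = (40 − 0.5·24) × 10 = 280 mm².
0.6 F_u A_nv = 428.3 kN; 0.6 F_y A_gv = 450 kN → shear rupture governs the shear term.
R_n = 428.3 + 1.0 × 430 × 280 / 1000 = 548.7 kN.
Allowable strength R_n/Ω = 548.7 / 2 = 274 kN.

274 kN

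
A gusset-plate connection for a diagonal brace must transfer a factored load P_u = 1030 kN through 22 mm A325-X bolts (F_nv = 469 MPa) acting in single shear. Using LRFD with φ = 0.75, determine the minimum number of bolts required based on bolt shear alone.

A_b = π·22²/4 = 380.1 mm².
Per-bolt design strength φR_n = 0.75 × 469 × 380.1 × 1 / 1000 = 133.7 kN.
n ≥ 1030 / 133.7 = 7.703 → use 8 bolts.

8 bolts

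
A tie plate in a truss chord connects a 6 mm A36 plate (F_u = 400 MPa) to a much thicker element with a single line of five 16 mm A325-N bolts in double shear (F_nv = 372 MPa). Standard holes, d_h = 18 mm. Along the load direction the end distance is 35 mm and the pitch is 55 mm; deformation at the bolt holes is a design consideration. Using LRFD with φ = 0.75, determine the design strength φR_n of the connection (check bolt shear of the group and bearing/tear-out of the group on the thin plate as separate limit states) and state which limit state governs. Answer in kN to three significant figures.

333 kN (bearing governs)

Bolt shear: A_b = π·16²/4 = 201.1 mm²; R_n = 372 × 201.1 × 5 × 2 / 1000 = 748 kN → 0.75 × 748 = 561 kN.
Bearing (1.2 l_c t F_u ≤ 2.4 d t F_u): upper limit = 2.4·16·6·400 / 1000 = 92.16 kN.
  Edge l_c = 35 − 18/2 = 26 → r_n = 74.88 kN; interior l_c = 55 − 18 = 37 → r_n = 92.16 kN.
  R_n,bearing = 1·74.88 + 4·92.16 = 443.5 kN → 0.75 × 443.5 = 333 kN.
Bearing governs: 333 kN.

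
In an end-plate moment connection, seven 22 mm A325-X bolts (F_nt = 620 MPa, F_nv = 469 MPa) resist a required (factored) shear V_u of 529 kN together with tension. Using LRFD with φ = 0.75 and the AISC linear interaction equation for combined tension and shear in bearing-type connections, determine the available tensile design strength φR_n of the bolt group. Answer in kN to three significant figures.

909 kN

A_b = π·22²/4 = 380.1 mm²; f_rv = 529 × 1000 / (7 × 380.1) = 198.8 MPa.
F'_nt = 1.3 F_nt − (F_nt / φF_nv) f_rv = 1.3·620 − (620/(0.75·469))·198.8 = 455.6 MPa, capped at F_nt → F'_nt = 455.6 MPa.
R_n = F'_nt · A_b · n = 455.6 × 380.1 × 7 / 1000 = 1212 kN.
Design strength φR_n = 0.75 × 1212 = 909 kN.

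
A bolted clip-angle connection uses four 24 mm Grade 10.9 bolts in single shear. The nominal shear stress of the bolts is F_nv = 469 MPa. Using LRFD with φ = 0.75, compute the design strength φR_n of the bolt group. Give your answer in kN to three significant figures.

A_b = π × 24² / 4 = 452.4 mm².
R_n = F_nv · A_b · n · n_s = 469 × 452.4 × 4 × 1 / 1000 = 848.7 kN.
Design strength φR_n = 0.75 × 848.7 = 637 kN.

637 kN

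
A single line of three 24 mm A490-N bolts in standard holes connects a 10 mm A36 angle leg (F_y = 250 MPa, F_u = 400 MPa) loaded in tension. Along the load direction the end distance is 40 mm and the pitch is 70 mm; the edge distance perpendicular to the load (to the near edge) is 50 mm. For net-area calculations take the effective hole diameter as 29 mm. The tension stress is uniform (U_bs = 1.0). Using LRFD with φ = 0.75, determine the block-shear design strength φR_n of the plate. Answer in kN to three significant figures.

300 kN

Shear plane L_v = 40 + 2·70 = 180 mm; A_gv = 180 × 10 = 1800 mm².
A_nv = (180 − 2.5·29) × 10 = 1075 mm².
A_nt = (50 − 0.5·29) × 10 = 355 mm².
0.6 F_u A_nv = 258 kN; 0.6 F_y A_gv = 270 kN → shear rupture governs the shear term.
R_n = 258 + 1.0 × 400 × 355 / 1000 = 400 kN.
Design strength φR_n = 0.75 × 400 = 300 kN.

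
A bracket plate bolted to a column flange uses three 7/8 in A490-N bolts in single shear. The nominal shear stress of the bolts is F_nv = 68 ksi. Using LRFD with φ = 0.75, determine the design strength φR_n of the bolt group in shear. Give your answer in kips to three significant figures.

92 kips

A_b = π × 0.875² / 4 = 0.6013 in².
R_n = F_nv · A_b · n · n_s = 68 × 0.6013 × 3 × 1 = 122.7 kips.
Design strength φR_n = 0.75 × 122.7 = 92 kips.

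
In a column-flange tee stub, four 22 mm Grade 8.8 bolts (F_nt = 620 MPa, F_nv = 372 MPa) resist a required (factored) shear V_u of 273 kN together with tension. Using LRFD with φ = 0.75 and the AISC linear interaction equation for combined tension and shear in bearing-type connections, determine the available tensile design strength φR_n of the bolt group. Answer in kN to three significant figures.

464 kN

A_b = π·22²/4 = 380.1 mm²; f_rv = 273 × 1000 / (4 × 380.1) = 179.5 MPa.
F'_nt = 1.3 F_nt − (F_nt / φF_nv) f_rv = 1.3·620 − (620/(0.75·372))·179.5 = 407 MPa, capped at F_nt → F'_nt = 407 MPa.
R_n = F'_nt · A_b · n = 407 × 380.1 × 4 / 1000 = 618.9 kN.
Design strength φR_n = 0.75 × 618.9 = 464 kN.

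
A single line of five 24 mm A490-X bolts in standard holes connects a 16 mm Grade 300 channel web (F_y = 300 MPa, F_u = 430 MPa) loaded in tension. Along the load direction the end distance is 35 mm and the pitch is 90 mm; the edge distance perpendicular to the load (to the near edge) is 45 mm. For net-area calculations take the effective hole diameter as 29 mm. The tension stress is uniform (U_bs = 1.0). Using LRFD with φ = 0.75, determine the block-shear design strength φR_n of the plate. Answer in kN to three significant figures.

Shear plane L_v = 35 + 4·90 = 395 mm; A_gv = 395 × 16 = 6320 mm².
A_nv = (395 − 4.5·29) × 16 = 4232 mm².
A_nt = (45 − 0.5·29) × 16 = 488 mm².
0.6 F_u A_nv = 1092 kN; 0.6 F_y A_gv = 1138 kN → shear rupture governs the shear term.
R_n = 1092 + 1.0 × 430 × 488 / 1000 = 1302 kN.
Design strength φR_n = 0.75 × 1302 = 976 kN.

976 kN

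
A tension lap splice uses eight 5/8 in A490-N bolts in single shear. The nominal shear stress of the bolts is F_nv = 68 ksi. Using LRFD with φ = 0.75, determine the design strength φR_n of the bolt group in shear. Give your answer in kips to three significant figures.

A_b = π × 0.625² / 4 = 0.3068 in².
R_n = F_nv · A_b · n · n_s = 68 × 0.3068 × 8 × 1 = 166.9 kips.
Design strength φR_n = 0.75 × 166.9 = 125 kips.

125 kips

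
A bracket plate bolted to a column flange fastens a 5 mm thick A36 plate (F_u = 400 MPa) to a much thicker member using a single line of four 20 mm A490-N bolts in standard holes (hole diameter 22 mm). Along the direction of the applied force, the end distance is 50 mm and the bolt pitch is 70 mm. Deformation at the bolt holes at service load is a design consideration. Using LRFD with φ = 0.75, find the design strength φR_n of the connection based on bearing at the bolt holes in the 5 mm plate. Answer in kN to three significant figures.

286 kN

Per bolt r_n = 1.2 l_c t F_u ≤ 2.4 d t F_u; upper limit = 2.4 × 20 × 5 × 400 / 1000 = 96 kN.
Edge bolt: l_c = 50 − 22/2 = 39 mm → 1.2 × 39 × 5 × 400 / 1000 = 93.6 → r_n = 93.6 kN.
Interior bolts: l_c = 70 − 22 = 48 mm → 1.2 × 48 × 5 × 400 / 1000 = 115.2 → r_n = 96 kN.
R_n = 1 × 93.6 + 3 × 96 = 381.6 kN.
Design strength φR_n = 0.75 × 381.6 = 286 kN.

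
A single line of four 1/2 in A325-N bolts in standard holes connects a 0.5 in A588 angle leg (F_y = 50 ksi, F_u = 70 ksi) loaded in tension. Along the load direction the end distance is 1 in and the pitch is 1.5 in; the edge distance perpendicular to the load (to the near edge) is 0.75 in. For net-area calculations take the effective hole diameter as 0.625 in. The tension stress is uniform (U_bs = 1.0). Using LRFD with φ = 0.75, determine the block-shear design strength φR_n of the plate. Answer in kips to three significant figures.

63.7 kips

Shear plane L_v = 1 + 3·1.5 = 5.5 in; A_gv = 5.5 × 0.5 = 2.75 in².
A_nv = (5.5 − 3.5·0.625) × 0.5 = 1.656 in².
A_nt = (0.75 − 0.5·0.625) × 0.5 = 0.2188 in².
0.6 F_u A_nv = 69.56 kips; 0.6 F_y A_gv = 82.5 kips → shear rupture governs the shear term.
R_n = 69.56 + 1.0 × 70 × 0.2188 = 84.88 kips.
Design strength φR_n = 0.75 × 84.88 = 63.7 kips.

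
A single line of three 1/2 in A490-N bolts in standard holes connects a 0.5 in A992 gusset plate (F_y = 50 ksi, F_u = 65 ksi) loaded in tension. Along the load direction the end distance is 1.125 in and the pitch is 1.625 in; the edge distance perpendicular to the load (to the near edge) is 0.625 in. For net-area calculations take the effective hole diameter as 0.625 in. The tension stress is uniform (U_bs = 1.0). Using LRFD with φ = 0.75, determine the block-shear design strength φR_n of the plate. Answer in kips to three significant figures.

Shear plane L_v = 1.125 + 2·1.625 = 4.375 in; A_gv = 4.375 × 0.5 = 2.188 in².
A_nv = (4.375 − 2.5·0.625) × 0.5 = 1.406 in².
A_nt = (0.625 − 0.5·0.625) × 0.5 = 0.1562 in².
0.6 F_u A_nv = 54.84 kips; 0.6 F_y A_gv = 65.62 kips → shear rupture governs the shear term.
R_n = 54.84 + 1.0 × 65 × 0.1562 = 65 kips.
Design strength φR_n = 0.75 × 65 = 48.8 kips.

48.8 kips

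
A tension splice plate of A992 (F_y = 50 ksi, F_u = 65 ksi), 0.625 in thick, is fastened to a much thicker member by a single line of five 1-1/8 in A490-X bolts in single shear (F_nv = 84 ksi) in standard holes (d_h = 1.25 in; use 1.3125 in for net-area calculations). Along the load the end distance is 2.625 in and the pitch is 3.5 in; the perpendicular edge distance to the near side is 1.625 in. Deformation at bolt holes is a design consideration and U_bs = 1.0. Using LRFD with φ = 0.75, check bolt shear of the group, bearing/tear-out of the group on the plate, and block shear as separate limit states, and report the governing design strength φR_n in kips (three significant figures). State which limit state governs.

Bolt shear: A_b = π·1.125²/4 = 0.994 in²; R_n = 84 × 0.994 × 5 × 1 = 417.5 kips → 0.75 × 417.5 = 313 kips.
Bearing: edge l_c = 2, r_n = 97.5 kips; interior l_c = 2.25, r_n = 109.7 kips; R_n = 97.5 + 4·109.7 = 536.2 kips → 402 kips.
Block shear: A_gv = 10.39, A_nv = 6.699, A_nt = 0.6055 in²; R_n = min(0.6F_uA_nv, 0.6F_yA_gv) + U_bs·F_u·A_nt = 300.6 kips → 225 kips.
Block shear governs: 225 kips.

225 kips (block shear governs)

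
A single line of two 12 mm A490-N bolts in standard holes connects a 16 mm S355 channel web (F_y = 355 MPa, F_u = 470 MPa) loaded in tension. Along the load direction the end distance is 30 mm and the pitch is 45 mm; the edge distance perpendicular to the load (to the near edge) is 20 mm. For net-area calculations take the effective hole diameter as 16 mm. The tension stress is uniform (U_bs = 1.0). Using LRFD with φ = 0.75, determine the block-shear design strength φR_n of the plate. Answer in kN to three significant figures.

Shear plane L_v = 30 + 1·45 = 75 mm; A_gv = 75 × 16 = 1200 mm².
A_nv = (75 − 1.5·16) × 16 = 816 mm².
A_nt = (20 − 0.5·16) × 16 = 192 mm².
0.6 F_u A_nv = 230.1 kN; 0.6 F_y A_gv = 255.6 kN → shear rupture governs the shear term.
R_n = 230.1 + 1.0 × 470 × 192 / 1000 = 320.4 kN.
Design strength φR_n = 0.75 × 320.4 = 240 kN.

240 kN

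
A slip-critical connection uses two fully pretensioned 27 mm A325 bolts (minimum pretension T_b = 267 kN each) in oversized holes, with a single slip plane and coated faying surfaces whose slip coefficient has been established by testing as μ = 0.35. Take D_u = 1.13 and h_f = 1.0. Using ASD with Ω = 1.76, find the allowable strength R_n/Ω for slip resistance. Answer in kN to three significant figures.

R_n = μ · D_u · h_f · T_b · n_s · n_b = 0.35 × 1.13 × 1.0 × 267 × 1 × 2 = 211.2 kN.
Allowable strength R_n/Ω = 211.2 / 1.76 = 120 kN.

120 kN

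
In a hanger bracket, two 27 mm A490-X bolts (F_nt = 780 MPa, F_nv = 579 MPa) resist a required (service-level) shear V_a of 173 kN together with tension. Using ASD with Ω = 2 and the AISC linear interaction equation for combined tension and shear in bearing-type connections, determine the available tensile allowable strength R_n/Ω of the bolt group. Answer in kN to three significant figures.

348 kN

A_b = π·27²/4 = 572.6 mm²; f_rv = 173 × 1000 / (2 × 572.6) = 151.1 MPa.
F'_nt = 1.3 F_nt − (Ω F_nt / F_nv) f_rv = 1.3·780 − (2·780/579)·151.1 = 607 MPa, capped at F_nt → F'_nt = 607 MPa.
R_n = F'_nt · A_b · n = 607 × 572.6 × 2 / 1000 = 695 kN.
Allowable strength R_n/Ω = 695 / 2 = 348 kN.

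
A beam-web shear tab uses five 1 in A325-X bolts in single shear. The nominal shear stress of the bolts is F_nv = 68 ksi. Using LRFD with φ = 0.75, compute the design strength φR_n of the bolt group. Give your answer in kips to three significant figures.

200 kips

A_b = π × 1² / 4 = 0.7854 in².
R_n = F_nv · A_b · n · n_s = 68 × 0.7854 × 5 × 1 = 267 kips.
Design strength φR_n = 0.75 × 267 = 200 kips.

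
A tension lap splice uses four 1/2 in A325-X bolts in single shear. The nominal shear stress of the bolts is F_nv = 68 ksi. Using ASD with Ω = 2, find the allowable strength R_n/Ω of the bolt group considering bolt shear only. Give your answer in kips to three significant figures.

26.7 kips

A_b = π × 0.5² / 4 = 0.1963 in².
R_n = F_nv · A_b · n · n_s = 68 × 0.1963 × 4 × 1 = 53.41 kips.
Allowable strength R_n/Ω = 53.41 / 2 = 26.7 kips.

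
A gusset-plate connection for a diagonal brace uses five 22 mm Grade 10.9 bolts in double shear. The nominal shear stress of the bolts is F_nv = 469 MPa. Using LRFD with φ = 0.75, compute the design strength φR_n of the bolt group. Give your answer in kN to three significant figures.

1340 kN

A_b = π × 22² / 4 = 380.1 mm².
R_n = F_nv · A_b · n · n_s = 469 × 380.1 × 5 × 2 / 1000 = 1783 kN.
Design strength φR_n = 0.75 × 1783 = 1340 kN.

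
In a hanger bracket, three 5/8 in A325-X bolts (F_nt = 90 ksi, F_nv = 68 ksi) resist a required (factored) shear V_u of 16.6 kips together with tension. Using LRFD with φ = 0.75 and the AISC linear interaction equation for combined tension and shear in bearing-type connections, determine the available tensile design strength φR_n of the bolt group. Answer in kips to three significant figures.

A_b = π·0.625²/4 = 0.3068 in²; f_rv = 16.6 / (3 × 0.3068) = 18.04 ksi.
F'_nt = 1.3 F_nt − (F_nt / φF_nv) f_rv = 1.3·90 − (90/(0.75·68))·18.04 = 85.17 ksi, capped at F_nt → F'_nt = 85.17 ksi.
R_n = F'_nt · A_b · n = 85.17 × 0.3068 × 3 = 78.39 kips.
Design strength φR_n = 0.75 × 78.39 = 58.8 kips.

58.8 kips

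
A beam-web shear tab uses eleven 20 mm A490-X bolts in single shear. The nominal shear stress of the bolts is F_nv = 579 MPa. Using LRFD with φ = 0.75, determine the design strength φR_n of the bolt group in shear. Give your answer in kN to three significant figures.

1500 kN

A_b = π × 20² / 4 = 314.2 mm².
R_n = F_nv · A_b · n · n_s = 579 × 314.2 × 11 × 1 / 1000 = 2001 kN.
Design strength φR_n = 0.75 × 2001 = 1500 kN.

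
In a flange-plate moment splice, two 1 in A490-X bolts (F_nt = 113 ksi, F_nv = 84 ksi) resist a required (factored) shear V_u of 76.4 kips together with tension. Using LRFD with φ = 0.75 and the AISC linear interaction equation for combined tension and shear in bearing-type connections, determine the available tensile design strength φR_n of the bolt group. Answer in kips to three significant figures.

70.3 kips

A_b = π·1²/4 = 0.7854 in²; f_rv = 76.4 / (2 × 0.7854) = 48.64 ksi.
F'_nt = 1.3 F_nt − (F_nt / φF_nv) f_rv = 1.3·113 − (113/(0.75·84))·48.64 = 59.66 ksi, capped at F_nt → F'_nt = 59.66 ksi.
R_n = F'_nt · A_b · n = 59.66 × 0.7854 × 2 = 93.72 kips.
Design strength φR_n = 0.75 × 93.72 = 70.3 kips.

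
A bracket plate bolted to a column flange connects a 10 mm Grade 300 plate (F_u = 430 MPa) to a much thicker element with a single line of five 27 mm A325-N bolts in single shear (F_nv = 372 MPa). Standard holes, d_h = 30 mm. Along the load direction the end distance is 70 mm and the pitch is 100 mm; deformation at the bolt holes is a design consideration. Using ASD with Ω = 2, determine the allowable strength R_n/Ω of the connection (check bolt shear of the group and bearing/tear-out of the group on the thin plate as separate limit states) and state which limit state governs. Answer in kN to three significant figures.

Bolt shear: A_b = π·27²/4 = 572.6 mm²; R_n = 372 × 572.6 × 5 × 1 / 1000 = 1065 kN → 1065 / 2 = 532 kN.
Bearing (1.2 l_c t F_u ≤ 2.4 d t F_u): upper limit = 2.4·27·10·430 / 1000 = 278.6 kN.
  Edge l_c = 70 − 30/2 = 55 → r_n = 278.6 kN; interior l_c = 100 − 30 = 70 → r_n = 278.6 kN.
  R_n,bearing = 1·278.6 + 4·278.6 = 1393 kN → 1393 / 2 = 697 kN.
Bolt shear governs: 532 kN.

532 kN (bolt shear governs)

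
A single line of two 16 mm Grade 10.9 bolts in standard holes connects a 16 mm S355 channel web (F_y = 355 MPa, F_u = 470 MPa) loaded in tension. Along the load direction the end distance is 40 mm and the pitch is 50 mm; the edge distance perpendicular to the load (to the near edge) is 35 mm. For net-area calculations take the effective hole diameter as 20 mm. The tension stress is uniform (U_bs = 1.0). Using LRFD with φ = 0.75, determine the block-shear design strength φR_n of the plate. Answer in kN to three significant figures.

344 kN

Shear plane L_v = 40 + 1·50 = 90 mm; A_gv = 90 × 16 = 1440 mm².
A_nv = (90 − 1.5·20) × 16 = 960 mm².
A_nt = (35 − 0.5·20) × 16 = 400 mm².
0.6 F_u A_nv = 270.7 kN; 0.6 F_y A_gv = 306.7 kN → shear rupture governs the shear term.
R_n = 270.7 + 1.0 × 470 × 400 / 1000 = 458.7 kN.
Design strength φR_n = 0.75 × 458.7 = 344 kN.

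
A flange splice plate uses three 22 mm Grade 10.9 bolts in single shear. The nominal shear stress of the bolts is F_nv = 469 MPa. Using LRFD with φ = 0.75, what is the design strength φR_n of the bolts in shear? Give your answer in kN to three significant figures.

A_b = π × 22² / 4 = 380.1 mm².
R_n = F_nv · A_b · n · n_s = 469 × 380.1 × 3 × 1 / 1000 = 534.8 kN.
Design strength φR_n = 0.75 × 534.8 = 401 kN.

401 kN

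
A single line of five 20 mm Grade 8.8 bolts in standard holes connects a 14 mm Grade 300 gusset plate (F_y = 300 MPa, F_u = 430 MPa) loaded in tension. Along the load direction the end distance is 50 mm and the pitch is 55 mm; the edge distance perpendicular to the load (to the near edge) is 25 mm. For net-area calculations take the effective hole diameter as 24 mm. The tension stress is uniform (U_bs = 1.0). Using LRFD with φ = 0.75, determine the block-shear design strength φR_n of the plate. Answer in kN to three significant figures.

Shear plane L_v = 50 + 4·55 = 270 mm; A_gv = 270 × 14 = 3780 mm².
A_nv = (270 − 4.5·24) × 14 = 2268 mm².
A_nt = (25 − 0.5·24) × 14 = 182 mm².
0.6 F_u A_nv = 585.1 kN; 0.6 F_y A_gv = 680.4 kN → shear rupture governs the shear term.
R_n = 585.1 + 1.0 × 430 × 182 / 1000 = 663.4 kN.
Design strength φR_n = 0.75 × 663.4 = 498 kN.

498 kN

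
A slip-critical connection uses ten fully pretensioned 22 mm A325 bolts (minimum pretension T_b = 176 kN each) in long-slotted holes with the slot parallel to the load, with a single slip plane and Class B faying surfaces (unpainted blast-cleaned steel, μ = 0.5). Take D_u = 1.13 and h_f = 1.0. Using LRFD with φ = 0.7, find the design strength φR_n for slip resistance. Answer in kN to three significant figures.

696 kN

R_n = μ · D_u · h_f · T_b · n_s · n_b = 0.5 × 1.13 × 1.0 × 176 × 1 × 10 = 994.4 kN.
Design strength φR_n = 0.7 × 994.4 = 696 kN.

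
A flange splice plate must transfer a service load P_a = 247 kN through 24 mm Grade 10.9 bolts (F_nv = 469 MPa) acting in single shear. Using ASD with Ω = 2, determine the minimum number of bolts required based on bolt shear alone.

3 bolts

A_b = π·24²/4 = 452.4 mm².
Per-bolt allowable strength R_n/Ω = 469 × 452.4 × 1 / 1000 / 2 = 106.1 kN.
n ≥ 247 / 106.1 = 2.328 → use 3 bolts.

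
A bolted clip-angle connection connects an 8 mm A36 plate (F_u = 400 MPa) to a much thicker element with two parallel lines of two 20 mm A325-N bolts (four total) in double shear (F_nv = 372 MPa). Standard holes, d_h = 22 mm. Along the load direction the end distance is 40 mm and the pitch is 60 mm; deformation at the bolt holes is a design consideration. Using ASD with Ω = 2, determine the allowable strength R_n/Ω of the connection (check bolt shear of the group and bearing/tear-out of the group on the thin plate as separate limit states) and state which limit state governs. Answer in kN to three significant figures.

Bolt shear: A_b = π·20²/4 = 314.2 mm²; R_n = 372 × 314.2 × 4 × 2 / 1000 = 934.9 kN → 934.9 / 2 = 467 kN.
Bearing (1.2 l_c t F_u ≤ 2.4 d t F_u): upper limit = 2.4·20·8·400 / 1000 = 153.6 kN.
  Edge l_c = 40 − 22/2 = 29 → r_n = 111.4 kN; interior l_c = 60 − 22 = 38 → r_n = 145.9 kN.
  R_n,bearing = 2·111.4 + 2·145.9 = 514.6 kN → 514.6 / 2 = 257 kN.
Bearing governs: 257 kN.

257 kN (bearing governs)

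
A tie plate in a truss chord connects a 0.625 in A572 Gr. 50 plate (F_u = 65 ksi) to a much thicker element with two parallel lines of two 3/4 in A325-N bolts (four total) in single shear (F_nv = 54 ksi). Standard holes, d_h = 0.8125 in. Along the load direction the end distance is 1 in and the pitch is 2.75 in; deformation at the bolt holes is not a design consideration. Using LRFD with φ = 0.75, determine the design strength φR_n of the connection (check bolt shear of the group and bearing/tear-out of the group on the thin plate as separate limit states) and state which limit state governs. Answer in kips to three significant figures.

Bolt shear: A_b = π·0.75²/4 = 0.4418 in²; R_n = 54 × 0.4418 × 4 × 1 = 95.43 kips → 0.75 × 95.43 = 71.6 kips.
Bearing (1.5 l_c t F_u ≤ 3.0 d t F_u): upper limit = 3.0·0.75·0.625·65 = 91.41 kips.
  Edge l_c = 1 − 0.8125/2 = 0.5938 → r_n = 36.18 kips; interior l_c = 2.75 − 0.8125 = 1.938 → r_n = 91.41 kips.
  R_n,bearing = 2·36.18 + 2·91.41 = 255.2 kips → 0.75 × 255.2 = 191 kips.
Bolt shear governs: 71.6 kips.

71.6 kips (bolt shear governs)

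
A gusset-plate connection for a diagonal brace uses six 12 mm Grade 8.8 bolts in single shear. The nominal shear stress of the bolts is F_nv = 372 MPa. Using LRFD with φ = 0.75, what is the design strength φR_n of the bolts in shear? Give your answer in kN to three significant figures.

189 kN

A_b = π × 12² / 4 = 113.1 mm².
R_n = F_nv · A_b · n · n_s = 372 × 113.1 × 6 × 1 / 1000 = 252.4 kN.
Design strength φR_n = 0.75 × 252.4 = 189 kN.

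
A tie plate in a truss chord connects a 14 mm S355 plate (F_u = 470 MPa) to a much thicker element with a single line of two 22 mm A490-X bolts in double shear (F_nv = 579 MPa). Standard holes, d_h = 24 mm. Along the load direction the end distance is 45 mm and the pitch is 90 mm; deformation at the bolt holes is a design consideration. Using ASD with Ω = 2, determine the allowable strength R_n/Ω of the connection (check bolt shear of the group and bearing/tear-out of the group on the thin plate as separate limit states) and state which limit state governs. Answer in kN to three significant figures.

Bolt shear: A_b = π·22²/4 = 380.1 mm²; R_n = 579 × 380.1 × 2 × 2 / 1000 = 880.4 kN → 880.4 / 2 = 440 kN.
Bearing (1.2 l_c t F_u ≤ 2.4 d t F_u): upper limit = 2.4·22·14·470 / 1000 = 347.4 kN.
  Edge l_c = 45 − 24/2 = 33 → r_n = 260.6 kN; interior l_c = 90 − 24 = 66 → r_n = 347.4 kN.
  R_n,bearing = 1·260.6 + 1·347.4 = 608 kN → 608 / 2 = 304 kN.
Bearing governs: 304 kN.

304 kN (bearing governs)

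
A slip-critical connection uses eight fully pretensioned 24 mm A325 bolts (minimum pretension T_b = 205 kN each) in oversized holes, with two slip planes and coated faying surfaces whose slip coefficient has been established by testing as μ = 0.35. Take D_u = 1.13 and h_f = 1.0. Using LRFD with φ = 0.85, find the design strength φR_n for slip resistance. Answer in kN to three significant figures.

1100 kN

R_n = μ · D_u · h_f · T_b · n_s · n_b = 0.35 × 1.13 × 1.0 × 205 × 2 × 8 = 1297 kN.
Design strength φR_n = 0.85 × 1297 = 1100 kN.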